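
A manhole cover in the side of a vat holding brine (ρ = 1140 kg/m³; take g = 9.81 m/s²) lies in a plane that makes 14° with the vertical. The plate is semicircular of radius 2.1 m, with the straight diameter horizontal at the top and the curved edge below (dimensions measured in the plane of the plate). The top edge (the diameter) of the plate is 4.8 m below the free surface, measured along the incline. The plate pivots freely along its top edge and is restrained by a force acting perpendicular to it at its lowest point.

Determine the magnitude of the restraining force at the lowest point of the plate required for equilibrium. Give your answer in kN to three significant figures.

P ≈ 193 kN

γ = ρg = 1140 × 9.81 / 1000 = 11.1834 kN/m³.
The plate makes 14° with the vertical, i.e. θ = 90° − 14° = 76° to the horizontal. Measuring y along the incline from the free-surface line, vertical depth h = y·sinθ with sinθ = 0.970296.
The centroid of a semicircle lies 4r/(3π) = 0.891268 m from the diameter, here below the top edge, so y_c = 4.8 + 0.891268 = 5.69127 m and h_c = 5.69127 × 0.970296 = 5.52222 m.
A = πr²/2 = π × 2.1²/2 = 6.92721 m².
Resultant F = γ·h_c·A = 11.1834 × 5.52222 × 6.92721 = 427.805 kN.
I_c = (π/8 − 8/(9π))·r⁴ = 0.109757 × 2.1⁴ = 2.13457 m⁴.
Centre of pressure: y_p = y_c + I_c/(y_c·A) = 5.69127 + 2.13457/(5.69127 × 6.92721) = 5.69127 + 0.0541431 = 5.74541 m along the plane.
The resultant acts 0.891268 + 0.0541431 = 0.945411 m (along the plate) below the hinge at the top edge, so the moment about the hinge is M = F × 0.945411 = 427.805 × 0.945411 = 404.452 kN·m.
A normal force at the bottom, 2.1 m from the hinge, must supply this moment: P = 404.452/2.1 = 192.596 kN.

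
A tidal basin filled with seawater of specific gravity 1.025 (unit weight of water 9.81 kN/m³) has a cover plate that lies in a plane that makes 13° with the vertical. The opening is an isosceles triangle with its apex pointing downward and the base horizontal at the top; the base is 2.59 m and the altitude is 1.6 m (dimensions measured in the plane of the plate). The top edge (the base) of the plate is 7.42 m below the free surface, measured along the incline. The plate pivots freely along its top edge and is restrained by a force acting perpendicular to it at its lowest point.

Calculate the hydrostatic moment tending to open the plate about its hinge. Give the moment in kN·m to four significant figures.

γ = 1.025 × 9.81 = 10.05525 kN/m³.
The plate makes 13° with the vertical, i.e. θ = 90° − 13° = 77° to the horizontal. Measuring y along the incline from the free-surface line, vertical depth h = y·sinθ with sinθ = 0.974370.
With the apex down, the centroid sits h/3 = 1.6/3 = 0.533333 m below the base (the top edge), so y_c = 7.42 + 0.533333 = 7.95333 m and h_c = 7.95333 × 0.974370 = 7.74949 m.
A = ½ × 2.59 × 1.6 = 2.072 m².
Resultant F = γ·h_c·A = 10.05525 × 7.74949 × 2.072 = 161.457 kN.
I_c = b·h³/36 = 2.59 × 1.6³/36 = 0.294684 m⁴.
Centre of pressure: y_p = y_c + I_c/(y_c·A) = 7.95333 + 0.294684/(7.95333 × 2.072) = 7.95333 + 0.0178821 = 7.97121 m along the plane.
The resultant acts 0.533333 + 0.0178821 = 0.551215 m (along the plate) below the hinge at the top edge, so the moment about the hinge is M = F × 0.551215 = 161.457 × 0.551215 = 88.9975 kN·m.

M ≈ 89.00 kN·m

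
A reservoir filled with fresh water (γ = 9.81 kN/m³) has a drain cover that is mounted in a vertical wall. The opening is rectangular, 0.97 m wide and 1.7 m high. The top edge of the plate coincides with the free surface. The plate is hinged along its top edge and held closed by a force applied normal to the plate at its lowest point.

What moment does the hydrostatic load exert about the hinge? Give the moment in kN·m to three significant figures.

M ≈ 15.6 kN·m

γ = 9.81 kN/m³.
The centroid lies 1.7/2 = 0.85 m below the top edge, so the centroid depth is h_c = 0.85 m.
A = 0.97 × 1.7 = 1.649 m².
Resultant F = γ·h_c·A = 9.81 × 0.85 × 1.649 = 13.7502 kN.
I_c = b·h³/12 = 0.97 × 1.7³/12 = 0.397134 m⁴.
Centre of pressure: y_p = y_c + I_c/(y_c·A) = 0.85 + 0.397134/(0.85 × 1.649) = 0.85 + 0.283333 = 1.13333 m along the plane.
The resultant acts 0.85 + 0.283333 = 1.13333 m (along the plate) below the hinge at the top edge, so the moment about the hinge is M = F × 1.13333 = 13.7502 × 1.13333 = 15.5835 kN·m.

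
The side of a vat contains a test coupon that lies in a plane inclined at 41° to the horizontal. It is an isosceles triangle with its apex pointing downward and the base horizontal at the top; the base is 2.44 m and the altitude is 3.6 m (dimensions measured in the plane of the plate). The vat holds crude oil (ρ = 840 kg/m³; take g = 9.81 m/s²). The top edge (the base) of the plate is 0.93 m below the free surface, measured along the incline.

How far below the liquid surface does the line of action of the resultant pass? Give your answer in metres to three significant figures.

γ = ρg = 840 × 9.81 / 1000 = 8.2404 kN/m³.
Let θ = 41° be the plate's angle to the horizontal; measure y along the incline from where the plane meets the free surface. Vertical depth h = y·sinθ with sinθ = 0.656059.
With the apex down, the centroid sits h/3 = 3.6/3 = 1.2 m below the base (the top edge), so y_c = 0.93 + 1.2 = 2.13 m and h_c = 2.13 × 0.656059 = 1.39741 m.
A = ½ × 2.44 × 3.6 = 4.392 m².
Resultant F = γ·h_c·A = 8.2404 × 1.39741 × 4.392 = 50.5748 kN.
I_c = b·h³/36 = 2.44 × 3.6³/36 = 3.16224 m⁴.
Centre of pressure: y_p = y_c + I_c/(y_c·A) = 2.13 + 3.16224/(2.13 × 4.392) = 2.13 + 0.338028 = 2.46803 m along the plane.
Vertically, h_p = y_p·sinθ = 2.46803 × 0.656059 = 1.61917 m.

h_p = 1.62 m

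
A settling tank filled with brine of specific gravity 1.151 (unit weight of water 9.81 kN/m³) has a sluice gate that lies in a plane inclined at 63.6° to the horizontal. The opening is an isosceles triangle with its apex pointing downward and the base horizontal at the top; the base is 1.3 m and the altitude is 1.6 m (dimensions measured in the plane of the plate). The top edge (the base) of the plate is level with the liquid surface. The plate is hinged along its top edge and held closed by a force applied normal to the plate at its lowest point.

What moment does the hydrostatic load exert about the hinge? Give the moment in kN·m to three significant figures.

γ = 1.151 × 9.81 = 11.29131 kN/m³.
Let θ = 63.6° be the plate's angle to the horizontal; measure y along the incline from where the plane meets the free surface. Vertical depth h = y·sinθ with sinθ = 0.895712.
With the apex down, the centroid sits h/3 = 1.6/3 = 0.533333 m below the base (the top edge), so y_c = 0.533333 m and h_c = 0.533333 × 0.895712 = 0.477713 m.
A = ½ × 1.3 × 1.6 = 1.04 m².
Resultant F = γ·h_c·A = 11.29131 × 0.477713 × 1.04 = 5.60977 kN.
I_c = b·h³/36 = 1.3 × 1.6³/36 = 0.147911 m⁴.
Centre of pressure: y_p = y_c + I_c/(y_c·A) = 0.533333 + 0.147911/(0.533333 × 1.04) = 0.533333 + 0.266667 = 0.8 m along the plane.
The resultant acts 0.533333 + 0.266667 = 0.8 m (along the plate) below the hinge at the top edge, so the moment about the hinge is M = F × 0.8 = 5.60977 × 0.8 = 4.48782 kN·m.

M ≈ 4.49 kN·m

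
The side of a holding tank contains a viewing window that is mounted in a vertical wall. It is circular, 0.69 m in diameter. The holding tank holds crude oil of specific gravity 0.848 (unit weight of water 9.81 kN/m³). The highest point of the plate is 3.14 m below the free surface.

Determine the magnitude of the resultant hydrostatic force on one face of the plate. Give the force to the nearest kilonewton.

F ≈ 11 kN

γ = 0.848 × 9.81 = 8.31888 kN/m³.
The centroid is at the centre, 0.345 m below the top of the plate, so the centroid depth is h_c = 3.14 + 0.345 = 3.485 m.
A = π(0.345)² = 0.373928 m².
Resultant F = γ·h_c·A = 8.31888 × 3.485 × 0.373928 = 10.8407 kN.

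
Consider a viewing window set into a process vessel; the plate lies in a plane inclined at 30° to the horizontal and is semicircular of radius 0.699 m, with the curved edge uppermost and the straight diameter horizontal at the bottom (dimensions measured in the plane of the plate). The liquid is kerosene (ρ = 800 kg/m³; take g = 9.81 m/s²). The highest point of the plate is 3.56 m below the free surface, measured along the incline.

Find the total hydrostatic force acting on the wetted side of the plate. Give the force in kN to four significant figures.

F ≈ 11.93 kN

γ = ρg = 800 × 9.81 / 1000 = 7.848 kN/m³.
Let θ = 30° be the plate's angle to the horizontal; measure y along the incline from where the plane meets the free surface. Vertical depth h = y·sinθ with sinθ = 0.500000.
The centroid lies 4r/(3π) = 0.296665 m above the diameter, so r − 4r/(3π) = 0.699 − 0.296665 = 0.402335 m below the topmost point, so y_c = 3.56 + 0.402335 = 3.96233 m and h_c = 3.96233 × 0.500000 = 1.98117 m.
A = πr²/2 = π × 0.699²/2 = 0.767493 m².
Resultant F = γ·h_c·A = 7.848 × 1.98117 × 0.767493 = 11.9332 kN.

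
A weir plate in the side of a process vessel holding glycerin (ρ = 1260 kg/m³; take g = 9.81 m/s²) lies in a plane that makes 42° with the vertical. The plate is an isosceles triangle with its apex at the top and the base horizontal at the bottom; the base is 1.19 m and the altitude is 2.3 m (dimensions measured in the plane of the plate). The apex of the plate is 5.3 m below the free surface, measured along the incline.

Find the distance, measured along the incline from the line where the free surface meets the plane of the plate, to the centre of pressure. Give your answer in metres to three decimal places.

y_p = 6.876 m

γ = ρg = 1260 × 9.81 / 1000 = 12.3606 kN/m³.
The plate makes 42° with the vertical, i.e. θ = 90° − 42° = 48° to the horizontal. Measuring y along the incline from the free-surface line, vertical depth h = y·sinθ with sinθ = 0.743145.
With the apex up, the centroid sits 2h/3 = 2 × 2.3/3 = 1.53333 m below the apex, so y_c = 5.3 + 1.53333 = 6.83333 m and h_c = 6.83333 × 0.743145 = 5.07816 m.
A = ½ × 1.19 × 2.3 = 1.3685 m².
Resultant F = γ·h_c·A = 12.3606 × 5.07816 × 1.3685 = 85.8995 kN.
I_c = b·h³/36 = 1.19 × 2.3³/36 = 0.402187 m⁴.
Centre of pressure: y_p = y_c + I_c/(y_c·A) = 6.83333 + 0.402187/(6.83333 × 1.3685) = 6.83333 + 0.0430082 = 6.87634 m along the plane.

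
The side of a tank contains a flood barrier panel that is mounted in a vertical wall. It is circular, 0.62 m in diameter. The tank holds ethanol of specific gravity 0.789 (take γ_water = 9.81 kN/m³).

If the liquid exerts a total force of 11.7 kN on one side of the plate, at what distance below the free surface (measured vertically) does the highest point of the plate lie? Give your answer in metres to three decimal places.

γ = 0.789 × 9.81 = 7.74009 kN/m³.
A = π(0.31)² = 0.301907 m².
From F = γ·h_c·A, the centroid depth is h_c = 11.7/(7.74009 × 0.301907) = 5.00687 m.
The centroid is at the centre, 0.31 m below the top of the plate, so the highest point sits at h_top = 5.00687 − 0.31 = 4.69687 m below the surface.

d_top ≈ 4.697 m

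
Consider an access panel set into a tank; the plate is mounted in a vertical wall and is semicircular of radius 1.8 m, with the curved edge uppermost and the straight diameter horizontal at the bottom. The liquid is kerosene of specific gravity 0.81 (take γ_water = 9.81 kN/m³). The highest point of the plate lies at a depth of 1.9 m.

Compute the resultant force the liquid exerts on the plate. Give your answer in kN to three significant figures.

F ≈ 119 kN

γ = 0.81 × 9.81 = 7.9461 kN/m³.
The centroid lies 4r/(3π) = 0.763944 m above the diameter, so r − 4r/(3π) = 1.8 − 0.763944 = 1.03606 m below the topmost point, so the centroid depth is h_c = 1.9 + 1.03606 = 2.93606 m.
A = πr²/2 = π × 1.8²/2 = 5.08938 m².
Resultant F = γ·h_c·A = 7.9461 × 2.93606 × 5.08938 = 118.736 kN.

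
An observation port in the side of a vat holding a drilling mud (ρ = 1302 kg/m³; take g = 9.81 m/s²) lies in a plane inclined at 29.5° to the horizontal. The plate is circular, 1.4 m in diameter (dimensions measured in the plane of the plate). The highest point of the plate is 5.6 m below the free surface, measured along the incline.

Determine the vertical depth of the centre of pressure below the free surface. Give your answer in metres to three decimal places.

γ = ρg = 1302 × 9.81 / 1000 = 12.77262 kN/m³.
Let θ = 29.5° be the plate's angle to the horizontal; measure y along the incline from where the plane meets the free surface. Vertical depth h = y·sinθ with sinθ = 0.492424.
The centroid is at the centre, 0.7 m below the top of the plate, so y_c = 5.6 + 0.7 = 6.3 m and h_c = 6.3 × 0.492424 = 3.10227 m.
A = π(0.7)² = 1.53938 m².
Resultant F = γ·h_c·A = 12.77262 × 3.10227 × 1.53938 = 60.9966 kN.
I_c = πr⁴/4 = π × 0.7⁴/4 = 0.188574 m⁴.
Centre of pressure: y_p = y_c + I_c/(y_c·A) = 6.3 + 0.188574/(6.3 × 1.53938) = 6.3 + 0.0194444 = 6.31944 m along the plane.
Vertically, h_p = y_p·sinθ = 6.31944 × 0.492424 = 3.11184 m.

h_p = 3.112 m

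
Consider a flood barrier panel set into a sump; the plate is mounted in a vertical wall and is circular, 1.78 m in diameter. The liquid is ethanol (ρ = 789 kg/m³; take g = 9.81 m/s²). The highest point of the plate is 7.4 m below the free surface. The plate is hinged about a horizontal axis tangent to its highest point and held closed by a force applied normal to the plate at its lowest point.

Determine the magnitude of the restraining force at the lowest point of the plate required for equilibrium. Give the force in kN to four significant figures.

P ≈ 81.98 kN

γ = ρg = 789 × 9.81 / 1000 = 7.74009 kN/m³.
The centroid is at the centre, 0.89 m below the top of the plate, so the centroid depth is h_c = 7.4 + 0.89 = 8.29 m.
A = π(0.89)² = 2.48846 m².
Resultant F = γ·h_c·A = 7.74009 × 8.29 × 2.48846 = 159.673 kN.
I_c = πr⁴/4 = π × 0.89⁴/4 = 0.492776 m⁴.
Centre of pressure: y_p = y_c + I_c/(y_c·A) = 8.29 + 0.492776/(8.29 × 2.48846) = 8.29 + 0.0238872 = 8.31389 m along the plane.
The resultant acts 0.89 + 0.0238872 = 0.913887 m (along the plate) below the hinge at the top edge, so the moment about the hinge is M = F × 0.913887 = 159.673 × 0.913887 = 145.923 kN·m.
A normal force at the bottom, 1.78 m from the hinge, must supply this moment: P = 145.923/1.78 = 81.9792 kN.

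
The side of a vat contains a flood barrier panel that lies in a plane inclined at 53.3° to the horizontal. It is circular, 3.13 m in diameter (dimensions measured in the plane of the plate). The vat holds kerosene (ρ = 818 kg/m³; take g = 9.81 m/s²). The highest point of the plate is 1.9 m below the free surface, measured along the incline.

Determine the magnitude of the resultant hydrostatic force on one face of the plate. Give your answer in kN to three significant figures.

γ = ρg = 818 × 9.81 / 1000 = 8.02458 kN/m³.
Let θ = 53.3° be the plate's angle to the horizontal; measure y along the incline from where the plane meets the free surface. Vertical depth h = y·sinθ with sinθ = 0.801776.
The centroid is at the centre, 1.565 m below the top of the plate, so y_c = 1.9 + 1.565 = 3.465 m and h_c = 3.465 × 0.801776 = 2.77815 m.
A = π(1.565)² = 7.69447 m².
Resultant F = γ·h_c·A = 8.02458 × 2.77815 × 7.69447 = 171.537 kN.

F ≈ 172 kN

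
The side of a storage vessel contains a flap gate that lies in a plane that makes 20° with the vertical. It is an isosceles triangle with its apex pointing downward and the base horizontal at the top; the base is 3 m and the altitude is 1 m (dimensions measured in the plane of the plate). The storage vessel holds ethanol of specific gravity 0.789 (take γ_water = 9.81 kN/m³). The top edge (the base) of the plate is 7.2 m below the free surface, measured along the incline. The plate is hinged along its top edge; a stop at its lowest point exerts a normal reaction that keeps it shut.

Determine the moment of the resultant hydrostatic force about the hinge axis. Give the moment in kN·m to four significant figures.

γ = 0.789 × 9.81 = 7.74009 kN/m³.
The plate makes 20° with the vertical, i.e. θ = 90° − 20° = 70° to the horizontal. Measuring y along the incline from the free-surface line, vertical depth h = y·sinθ with sinθ = 0.939693.
With the apex down, the centroid sits h/3 = 1/3 = 0.333333 m below the base (the top edge), so y_c = 7.2 + 0.333333 = 7.53333 m and h_c = 7.53333 × 0.939693 = 7.07902 m.
A = ½ × 3 × 1 = 1.5 m².
Resultant F = γ·h_c·A = 7.74009 × 7.07902 × 1.5 = 82.1884 kN.
I_c = b·h³/36 = 3 × 1³/36 = 0.0833333 m⁴.
Centre of pressure: y_p = y_c + I_c/(y_c·A) = 7.53333 + 0.0833333/(7.53333 × 1.5) = 7.53333 + 0.00737463 = 7.5407 m along the plane.
The resultant acts 0.333333 + 0.00737463 = 0.340708 m (along the plate) below the hinge at the top edge, so the moment about the hinge is M = F × 0.340708 = 82.1884 × 0.340708 = 28.0022 kN·m.

M ≈ 28.00 kN·m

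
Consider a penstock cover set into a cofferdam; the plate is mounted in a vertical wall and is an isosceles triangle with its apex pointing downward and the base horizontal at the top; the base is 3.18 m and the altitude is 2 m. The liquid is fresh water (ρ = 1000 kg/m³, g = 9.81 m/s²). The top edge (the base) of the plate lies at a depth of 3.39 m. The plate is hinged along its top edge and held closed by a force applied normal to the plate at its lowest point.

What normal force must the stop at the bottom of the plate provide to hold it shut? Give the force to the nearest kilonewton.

P ≈ 46 kN

γ = ρg = 1000 × 9.81 = 9810 N/m³ = 9.81 kN/m³.
With the apex down, the centroid sits h/3 = 2/3 = 0.666667 m below the base (the top edge), so the centroid depth is h_c = 3.39 + 0.666667 = 4.05667 m.
A = ½ × 3.18 × 2 = 3.18 m².
Resultant F = γ·h_c·A = 9.81 × 4.05667 × 3.18 = 126.551 kN.
I_c = b·h³/36 = 3.18 × 2³/36 = 0.706667 m⁴.
Centre of pressure: y_p = y_c + I_c/(y_c·A) = 4.05667 + 0.706667/(4.05667 × 3.18) = 4.05667 + 0.0547795 = 4.11145 m along the plane.
The resultant acts 0.666667 + 0.0547795 = 0.721446 m (along the plate) below the hinge at the top edge, so the moment about the hinge is M = F × 0.721446 = 126.551 × 0.721446 = 91.2997 kN·m.
A normal force at the bottom, 2 m from the hinge, must supply this moment: P = 91.2997/2 = 45.6499 kN.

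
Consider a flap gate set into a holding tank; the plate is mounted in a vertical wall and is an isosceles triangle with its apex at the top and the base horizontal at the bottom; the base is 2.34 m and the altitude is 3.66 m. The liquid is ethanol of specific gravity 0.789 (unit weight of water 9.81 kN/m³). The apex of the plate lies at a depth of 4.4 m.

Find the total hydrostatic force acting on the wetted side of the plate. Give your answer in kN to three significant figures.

F ≈ 227 kN

γ = 0.789 × 9.81 = 7.74009 kN/m³.
With the apex up, the centroid sits 2h/3 = 2 × 3.66/3 = 2.44 m below the apex, so the centroid depth is h_c = 4.4 + 2.44 = 6.84 m.
A = ½ × 2.34 × 3.66 = 4.2822 m².
Resultant F = γ·h_c·A = 7.74009 × 6.84 × 4.2822 = 226.709 kN.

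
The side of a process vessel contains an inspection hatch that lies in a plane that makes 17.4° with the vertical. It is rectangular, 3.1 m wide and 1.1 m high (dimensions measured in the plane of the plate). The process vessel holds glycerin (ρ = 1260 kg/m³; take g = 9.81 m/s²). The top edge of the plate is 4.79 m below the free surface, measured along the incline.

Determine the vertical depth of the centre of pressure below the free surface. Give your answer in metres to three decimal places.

h_p = 5.114 m

γ = ρg = 1260 × 9.81 / 1000 = 12.3606 kN/m³.
The plate makes 17.4° with the vertical, i.e. θ = 90° − 17.4° = 72.6° to the horizontal. Measuring y along the incline from the free-surface line, vertical depth h = y·sinθ with sinθ = 0.954240.
The centroid lies 1.1/2 = 0.55 m below the top edge, so y_c = 4.79 + 0.55 = 5.34 m and h_c = 5.34 × 0.954240 = 5.09564 m.
A = 3.1 × 1.1 = 3.41 m².
Resultant F = γ·h_c·A = 12.3606 × 5.09564 × 3.41 = 214.779 kN.
I_c = b·h³/12 = 3.1 × 1.1³/12 = 0.343842 m⁴.
Centre of pressure: y_p = y_c + I_c/(y_c·A) = 5.34 + 0.343842/(5.34 × 3.41) = 5.34 + 0.0188827 = 5.35888 m along the plane.
Vertically, h_p = y_p·sinθ = 5.35888 × 0.954240 = 5.11366 m.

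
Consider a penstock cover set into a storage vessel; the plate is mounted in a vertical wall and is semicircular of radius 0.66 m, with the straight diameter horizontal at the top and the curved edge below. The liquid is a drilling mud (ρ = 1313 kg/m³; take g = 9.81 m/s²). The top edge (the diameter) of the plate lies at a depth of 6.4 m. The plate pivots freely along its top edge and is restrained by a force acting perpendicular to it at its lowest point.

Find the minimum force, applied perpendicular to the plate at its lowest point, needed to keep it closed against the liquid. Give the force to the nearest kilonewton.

γ = ρg = 1313 × 9.81 / 1000 = 12.88053 kN/m³.
The centroid of a semicircle lies 4r/(3π) = 0.280113 m from the diameter, here below the top edge, so the centroid depth is h_c = 6.4 + 0.280113 = 6.68011 m.
A = πr²/2 = π × 0.66²/2 = 0.684239 m².
Resultant F = γ·h_c·A = 12.88053 × 6.68011 × 0.684239 = 58.8742 kN.
I_c = (π/8 − 8/(9π))·r⁴ = 0.109757 × 0.66⁴ = 0.0208261 m⁴.
Centre of pressure: y_p = y_c + I_c/(y_c·A) = 6.68011 + 0.0208261/(6.68011 × 0.684239) = 6.68011 + 0.00455634 = 6.68467 m along the plane.
The resultant acts 0.280113 + 0.00455634 = 0.284669 m (along the plate) below the hinge at the top edge, so the moment about the hinge is M = F × 0.284669 = 58.8742 × 0.284669 = 16.7597 kN·m.
A normal force at the bottom, 0.66 m from the hinge, must supply this moment: P = 16.7597/0.66 = 25.3935 kN.

P ≈ 25 kN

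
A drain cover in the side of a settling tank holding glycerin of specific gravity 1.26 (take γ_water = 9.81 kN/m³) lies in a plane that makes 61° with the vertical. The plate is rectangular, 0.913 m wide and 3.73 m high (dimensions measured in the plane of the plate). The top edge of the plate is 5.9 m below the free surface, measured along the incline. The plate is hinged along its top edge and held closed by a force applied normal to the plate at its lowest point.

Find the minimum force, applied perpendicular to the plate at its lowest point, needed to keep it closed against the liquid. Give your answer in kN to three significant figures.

P ≈ 85.6 kN

γ = 1.26 × 9.81 = 12.3606 kN/m³.
The plate makes 61° with the vertical, i.e. θ = 90° − 61° = 29° to the horizontal. Measuring y along the incline from the free-surface line, vertical depth h = y·sinθ with sinθ = 0.484810.
The centroid lies 3.73/2 = 1.865 m below the top edge, so y_c = 5.9 + 1.865 = 7.765 m and h_c = 7.765 × 0.484810 = 3.76455 m.
A = 0.913 × 3.73 = 3.40549 m².
Resultant F = γ·h_c·A = 12.3606 × 3.76455 × 3.40549 = 158.465 kN.
I_c = b·h³/12 = 0.913 × 3.73³/12 = 3.94835 m⁴.
Centre of pressure: y_p = y_c + I_c/(y_c·A) = 7.765 + 3.94835/(7.765 × 3.40549) = 7.765 + 0.149312 = 7.91431 m along the plane.
The resultant acts 1.865 + 0.149312 = 2.01431 m (along the plate) below the hinge at the top edge, so the moment about the hinge is M = F × 2.01431 = 158.465 × 2.01431 = 319.198 kN·m.
A normal force at the bottom, 3.73 m from the hinge, must supply this moment: P = 319.198/3.73 = 85.5759 kN.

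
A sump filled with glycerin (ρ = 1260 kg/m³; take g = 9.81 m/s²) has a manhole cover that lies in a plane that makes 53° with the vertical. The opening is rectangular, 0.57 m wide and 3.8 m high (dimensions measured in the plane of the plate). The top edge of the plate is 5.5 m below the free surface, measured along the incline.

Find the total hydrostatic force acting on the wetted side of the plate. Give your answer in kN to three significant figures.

F ≈ 119 kN

γ = ρg = 1260 × 9.81 / 1000 = 12.3606 kN/m³.
The plate makes 53° with the vertical, i.e. θ = 90° − 53° = 37° to the horizontal. Measuring y along the incline from the free-surface line, vertical depth h = y·sinθ with sinθ = 0.601815.
The centroid lies 3.8/2 = 1.9 m below the top edge, so y_c = 5.5 + 1.9 = 7.4 m and h_c = 7.4 × 0.601815 = 4.45343 m.
A = 0.57 × 3.8 = 2.166 m².
Resultant F = γ·h_c·A = 12.3606 × 4.45343 × 2.166 = 119.232 kN.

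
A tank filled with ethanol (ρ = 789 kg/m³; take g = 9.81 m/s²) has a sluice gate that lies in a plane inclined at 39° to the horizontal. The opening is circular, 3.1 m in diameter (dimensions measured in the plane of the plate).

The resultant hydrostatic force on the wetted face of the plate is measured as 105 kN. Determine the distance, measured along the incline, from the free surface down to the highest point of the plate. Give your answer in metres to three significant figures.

γ = ρg = 789 × 9.81 / 1000 = 7.74009 kN/m³.
A = π(1.55)² = 7.54768 m².
From F = γ·h_c·A, the centroid depth is h_c = 105/(7.74009 × 7.54768) = 1.79734 m.
Let θ = 39° be the plate's angle to the horizontal; measure y along the incline from where the plane meets the free surface. Vertical depth h = y·sinθ with sinθ = 0.629320.
Along the incline, y_c = h_c/sinθ = 1.79734/0.629320 = 2.856 m.
The centroid is at the centre, 1.55 m below the top of the plate, so the highest point sits at y_top = 2.856 − 1.55 = 1.306 m along the incline.

y_top ≈ 1.31 m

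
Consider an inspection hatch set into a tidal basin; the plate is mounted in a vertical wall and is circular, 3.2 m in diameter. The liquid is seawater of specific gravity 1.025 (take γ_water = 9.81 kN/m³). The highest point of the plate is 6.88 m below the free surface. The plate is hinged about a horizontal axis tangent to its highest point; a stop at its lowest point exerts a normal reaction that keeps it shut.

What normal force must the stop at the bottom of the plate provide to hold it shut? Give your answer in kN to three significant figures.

γ = 1.025 × 9.81 = 10.05525 kN/m³.
The centroid is at the centre, 1.6 m below the top of the plate, so the centroid depth is h_c = 6.88 + 1.6 = 8.48 m.
A = π(1.6)² = 8.04248 m².
Resultant F = γ·h_c·A = 10.05525 × 8.48 × 8.04248 = 685.77 kN.
I_c = πr⁴/4 = π × 1.6⁴/4 = 5.14719 m⁴.
Centre of pressure: y_p = y_c + I_c/(y_c·A) = 8.48 + 5.14719/(8.48 × 8.04248) = 8.48 + 0.0754717 = 8.55547 m along the plane.
The resultant acts 1.6 + 0.0754717 = 1.67547 m (along the plate) below the hinge at the top edge, so the moment about the hinge is M = F × 1.67547 = 685.77 × 1.67547 = 1148.99 kN·m.
A normal force at the bottom, 3.2 m from the hinge, must supply this moment: P = 1148.99/3.2 = 359.059 kN.

P ≈ 359 kN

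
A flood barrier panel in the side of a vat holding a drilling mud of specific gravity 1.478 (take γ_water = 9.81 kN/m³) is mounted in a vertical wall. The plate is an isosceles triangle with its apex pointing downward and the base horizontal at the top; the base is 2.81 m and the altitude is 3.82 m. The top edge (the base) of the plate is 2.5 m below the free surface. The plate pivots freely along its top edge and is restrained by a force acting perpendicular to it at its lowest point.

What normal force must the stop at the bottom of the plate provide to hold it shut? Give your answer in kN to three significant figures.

γ = 1.478 × 9.81 = 14.49918 kN/m³.
With the apex down, the centroid sits h/3 = 3.82/3 = 1.27333 m below the base (the top edge), so the centroid depth is h_c = 2.5 + 1.27333 = 3.77333 m.
A = ½ × 2.81 × 3.82 = 5.3671 m².
Resultant F = γ·h_c·A = 14.49918 × 3.77333 × 5.3671 = 293.635 kN.
I_c = b·h³/36 = 2.81 × 3.82³/36 = 4.35105 m⁴.
Centre of pressure: y_p = y_c + I_c/(y_c·A) = 3.77333 + 4.35105/(3.77333 × 5.3671) = 3.77333 + 0.214847 = 3.98818 m along the plane.
The resultant acts 1.27333 + 0.214847 = 1.48818 m (along the plate) below the hinge at the top edge, so the moment about the hinge is M = F × 1.48818 = 293.635 × 1.48818 = 436.982 kN·m.
A normal force at the bottom, 3.82 m from the hinge, must supply this moment: P = 436.982/3.82 = 114.393 kN.

P ≈ 114 kN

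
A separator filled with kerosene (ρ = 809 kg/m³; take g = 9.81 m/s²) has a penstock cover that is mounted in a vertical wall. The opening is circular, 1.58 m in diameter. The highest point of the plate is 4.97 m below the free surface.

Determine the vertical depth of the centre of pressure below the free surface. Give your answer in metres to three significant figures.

γ = ρg = 809 × 9.81 / 1000 = 7.93629 kN/m³.
The centroid is at the centre, 0.79 m below the top of the plate, so the centroid depth is h_c = 4.97 + 0.79 = 5.76 m.
A = π(0.79)² = 1.96067 m².
Resultant F = γ·h_c·A = 7.93629 × 5.76 × 1.96067 = 89.6282 kN.
I_c = πr⁴/4 = π × 0.79⁴/4 = 0.305913 m⁴.
Centre of pressure: y_p = y_c + I_c/(y_c·A) = 5.76 + 0.305913/(5.76 × 1.96067) = 5.76 + 0.0270876 = 5.78709 m along the plane.

h_p = 5.79 m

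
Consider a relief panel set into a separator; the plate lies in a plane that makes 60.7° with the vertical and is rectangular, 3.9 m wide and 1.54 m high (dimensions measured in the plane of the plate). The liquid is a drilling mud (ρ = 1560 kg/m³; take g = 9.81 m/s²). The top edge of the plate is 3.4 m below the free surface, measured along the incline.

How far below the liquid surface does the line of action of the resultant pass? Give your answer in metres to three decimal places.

h_p = 2.064 m

γ = ρg = 1560 × 9.81 / 1000 = 15.3036 kN/m³.
The plate makes 60.7° with the vertical, i.e. θ = 90° − 60.7° = 29.3° to the horizontal. Measuring y along the incline from the free-surface line, vertical depth h = y·sinθ with sinθ = 0.489382.
The centroid lies 1.54/2 = 0.77 m below the top edge, so y_c = 3.4 + 0.77 = 4.17 m and h_c = 4.17 × 0.489382 = 2.04072 m.
A = 3.9 × 1.54 = 6.006 m².
Resultant F = γ·h_c·A = 15.3036 × 2.04072 × 6.006 = 187.57 kN.
I_c = b·h³/12 = 3.9 × 1.54³/12 = 1.18699 m⁴.
Centre of pressure: y_p = y_c + I_c/(y_c·A) = 4.17 + 1.18699/(4.17 × 6.006) = 4.17 + 0.0473943 = 4.21739 m along the plane.
Vertically, h_p = y_p·sinθ = 4.21739 × 0.489382 = 2.06391 m.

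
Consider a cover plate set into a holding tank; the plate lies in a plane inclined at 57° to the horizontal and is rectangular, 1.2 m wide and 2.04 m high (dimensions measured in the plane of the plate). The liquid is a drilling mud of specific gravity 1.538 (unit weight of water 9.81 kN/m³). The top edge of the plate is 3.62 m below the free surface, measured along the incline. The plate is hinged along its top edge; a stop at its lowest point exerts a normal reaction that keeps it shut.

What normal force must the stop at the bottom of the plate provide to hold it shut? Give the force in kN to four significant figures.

γ = 1.538 × 9.81 = 15.08778 kN/m³.
Let θ = 57° be the plate's angle to the horizontal; measure y along the incline from where the plane meets the free surface. Vertical depth h = y·sinθ with sinθ = 0.838671.
The centroid lies 2.04/2 = 1.02 m below the top edge, so y_c = 3.62 + 1.02 = 4.64 m and h_c = 4.64 × 0.838671 = 3.89143 m.
A = 1.2 × 2.04 = 2.448 m².
Resultant F = γ·h_c·A = 15.08778 × 3.89143 × 2.448 = 143.73 kN.
I_c = b·h³/12 = 1.2 × 2.04³/12 = 0.848966 m⁴.
Centre of pressure: y_p = y_c + I_c/(y_c·A) = 4.64 + 0.848966/(4.64 × 2.448) = 4.64 + 0.0747413 = 4.71474 m along the plane.
The resultant acts 1.02 + 0.0747413 = 1.09474 m (along the plate) below the hinge at the top edge, so the moment about the hinge is M = F × 1.09474 = 143.73 × 1.09474 = 157.347 kN·m.
A normal force at the bottom, 2.04 m from the hinge, must supply this moment: P = 157.347/2.04 = 77.1309 kN.

P ≈ 77.13 kN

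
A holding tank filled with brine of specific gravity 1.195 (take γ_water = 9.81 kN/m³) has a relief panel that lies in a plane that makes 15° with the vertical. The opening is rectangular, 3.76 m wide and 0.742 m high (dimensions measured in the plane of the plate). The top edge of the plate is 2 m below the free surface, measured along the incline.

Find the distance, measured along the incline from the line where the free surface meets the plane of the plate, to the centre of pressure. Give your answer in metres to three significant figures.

γ = 1.195 × 9.81 = 11.72295 kN/m³.
The plate makes 15° with the vertical, i.e. θ = 90° − 15° = 75° to the horizontal. Measuring y along the incline from the free-surface line, vertical depth h = y·sinθ with sinθ = 0.965926.
The centroid lies 0.742/2 = 0.371 m below the top edge, so y_c = 2 + 0.371 = 2.371 m and h_c = 2.371 × 0.965926 = 2.29021 m.
A = 3.76 × 0.742 = 2.78992 m².
Resultant F = γ·h_c·A = 11.72295 × 2.29021 × 2.78992 = 74.9038 kN.
I_c = b·h³/12 = 3.76 × 0.742³/12 = 0.128002 m⁴.
Centre of pressure: y_p = y_c + I_c/(y_c·A) = 2.371 + 0.128002/(2.371 × 2.78992) = 2.371 + 0.0193506 = 2.39035 m along the plane.

y_p = 2.39 m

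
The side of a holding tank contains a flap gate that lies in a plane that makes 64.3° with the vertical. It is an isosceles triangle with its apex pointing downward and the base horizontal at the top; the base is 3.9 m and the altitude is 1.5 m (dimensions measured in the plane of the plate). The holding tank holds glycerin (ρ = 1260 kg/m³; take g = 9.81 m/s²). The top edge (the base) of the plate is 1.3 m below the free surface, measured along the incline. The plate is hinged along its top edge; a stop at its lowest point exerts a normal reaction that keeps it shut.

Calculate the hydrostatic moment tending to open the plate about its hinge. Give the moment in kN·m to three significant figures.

M ≈ 16.1 kN·m

γ = ρg = 1260 × 9.81 / 1000 = 12.3606 kN/m³.
The plate makes 64.3° with the vertical, i.e. θ = 90° − 64.3° = 25.7° to the horizontal. Measuring y along the incline from the free-surface line, vertical depth h = y·sinθ with sinθ = 0.433659.
With the apex down, the centroid sits h/3 = 1.5/3 = 0.5 m below the base (the top edge), so y_c = 1.3 + 0.5 = 1.8 m and h_c = 1.8 × 0.433659 = 0.780586 m.
A = ½ × 3.9 × 1.5 = 2.925 m².
Resultant F = γ·h_c·A = 12.3606 × 0.780586 × 2.925 = 28.2219 kN.
I_c = b·h³/36 = 3.9 × 1.5³/36 = 0.365625 m⁴.
Centre of pressure: y_p = y_c + I_c/(y_c·A) = 1.8 + 0.365625/(1.8 × 2.925) = 1.8 + 0.0694444 = 1.86944 m along the plane.
The resultant acts 0.5 + 0.0694444 = 0.569444 m (along the plate) below the hinge at the top edge, so the moment about the hinge is M = F × 0.569444 = 28.2219 × 0.569444 = 16.0708 kN·m.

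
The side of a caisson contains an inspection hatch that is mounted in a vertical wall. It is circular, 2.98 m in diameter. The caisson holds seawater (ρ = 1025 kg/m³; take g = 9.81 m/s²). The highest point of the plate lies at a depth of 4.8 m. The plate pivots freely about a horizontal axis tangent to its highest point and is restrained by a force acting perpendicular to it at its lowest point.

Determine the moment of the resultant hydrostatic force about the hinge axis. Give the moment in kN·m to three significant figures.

M ≈ 696 kN·m

γ = ρg = 1025 × 9.81 / 1000 = 10.05525 kN/m³.
The centroid is at the centre, 1.49 m below the top of the plate, so the centroid depth is h_c = 4.8 + 1.49 = 6.29 m.
A = π(1.49)² = 6.97465 m².
Resultant F = γ·h_c·A = 10.05525 × 6.29 × 6.97465 = 441.129 kN.
I_c = πr⁴/4 = π × 1.49⁴/4 = 3.87111 m⁴.
Centre of pressure: y_p = y_c + I_c/(y_c·A) = 6.29 + 3.87111/(6.29 × 6.97465) = 6.29 + 0.0882394 = 6.37824 m along the plane.
The resultant acts 1.49 + 0.0882394 = 1.57824 m (along the plate) below the hinge at the top edge, so the moment about the hinge is M = F × 1.57824 = 441.129 × 1.57824 = 696.207 kN·m.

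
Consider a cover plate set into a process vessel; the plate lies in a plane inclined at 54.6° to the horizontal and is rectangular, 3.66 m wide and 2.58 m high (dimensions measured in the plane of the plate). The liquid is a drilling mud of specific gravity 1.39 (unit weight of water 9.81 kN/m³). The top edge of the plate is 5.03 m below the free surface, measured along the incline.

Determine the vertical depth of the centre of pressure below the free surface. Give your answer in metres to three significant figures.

γ = 1.39 × 9.81 = 13.6359 kN/m³.
Let θ = 54.6° be the plate's angle to the horizontal; measure y along the incline from where the plane meets the free surface. Vertical depth h = y·sinθ with sinθ = 0.815128.
The centroid lies 2.58/2 = 1.29 m below the top edge, so y_c = 5.03 + 1.29 = 6.32 m and h_c = 6.32 × 0.815128 = 5.15161 m.
A = 3.66 × 2.58 = 9.4428 m².
Resultant F = γ·h_c·A = 13.6359 × 5.15161 × 9.4428 = 663.327 kN.
I_c = b·h³/12 = 3.66 × 2.58³/12 = 5.23792 m⁴.
Centre of pressure: y_p = y_c + I_c/(y_c·A) = 6.32 + 5.23792/(6.32 × 9.4428) = 6.32 + 0.087769 = 6.40777 m along the plane.
Vertically, h_p = y_p·sinθ = 6.40777 × 0.815128 = 5.22315 m.

h_p = 5.22 m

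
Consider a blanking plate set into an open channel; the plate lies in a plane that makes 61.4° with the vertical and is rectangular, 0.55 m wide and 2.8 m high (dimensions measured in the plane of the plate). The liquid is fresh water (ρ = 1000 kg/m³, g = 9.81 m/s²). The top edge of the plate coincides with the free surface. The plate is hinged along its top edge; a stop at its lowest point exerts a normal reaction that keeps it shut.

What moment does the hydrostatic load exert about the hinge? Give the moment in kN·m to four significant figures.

M ≈ 18.90 kN·m

γ = ρg = 1000 × 9.81 = 9810 N/m³ = 9.81 kN/m³.
The plate makes 61.4° with the vertical, i.e. θ = 90° − 61.4° = 28.6° to the horizontal. Measuring y along the incline from the free-surface line, vertical depth h = y·sinθ with sinθ = 0.478692.
The centroid lies 2.8/2 = 1.4 m below the top edge, so y_c = 1.4 m and h_c = 1.4 × 0.478692 = 0.670169 m.
A = 0.55 × 2.8 = 1.54 m².
Resultant F = γ·h_c·A = 9.81 × 0.670169 × 1.54 = 10.1245 kN.
I_c = b·h³/12 = 0.55 × 2.8³/12 = 1.00613 m⁴.
Centre of pressure: y_p = y_c + I_c/(y_c·A) = 1.4 + 1.00613/(1.4 × 1.54) = 1.4 + 0.466665 = 1.86666 m along the plane.
The resultant acts 1.4 + 0.466665 = 1.86666 m (along the plate) below the hinge at the top edge, so the moment about the hinge is M = F × 1.86666 = 10.1245 × 1.86666 = 18.899 kN·m.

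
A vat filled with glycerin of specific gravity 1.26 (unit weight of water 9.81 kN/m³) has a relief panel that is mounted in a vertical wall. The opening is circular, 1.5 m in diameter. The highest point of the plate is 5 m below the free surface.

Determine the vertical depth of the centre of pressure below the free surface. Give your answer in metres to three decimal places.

γ = 1.26 × 9.81 = 12.3606 kN/m³.
The centroid is at the centre, 0.75 m below the top of the plate, so the centroid depth is h_c = 5 + 0.75 = 5.75 m.
A = π(0.75)² = 1.76715 m².
Resultant F = γ·h_c·A = 12.3606 × 5.75 × 1.76715 = 125.597 kN.
I_c = πr⁴/4 = π × 0.75⁴/4 = 0.248505 m⁴.
Centre of pressure: y_p = y_c + I_c/(y_c·A) = 5.75 + 0.248505/(5.75 × 1.76715) = 5.75 + 0.0244565 = 5.77446 m along the plane.

h_p = 5.774 m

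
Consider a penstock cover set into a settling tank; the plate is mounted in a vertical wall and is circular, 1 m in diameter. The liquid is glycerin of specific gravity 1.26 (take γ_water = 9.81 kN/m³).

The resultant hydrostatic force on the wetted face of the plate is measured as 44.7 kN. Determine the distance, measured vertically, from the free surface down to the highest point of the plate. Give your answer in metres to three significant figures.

d_top ≈ 4.10 m

γ = 1.26 × 9.81 = 12.3606 kN/m³.
A = π(0.5)² = 0.785398 m².
From F = γ·h_c·A, the centroid depth is h_c = 44.7/(12.3606 × 0.785398) = 4.60445 m.
The centroid is at the centre, 0.5 m below the top of the plate, so the highest point sits at h_top = 4.60445 − 0.5 = 4.10445 m below the surface.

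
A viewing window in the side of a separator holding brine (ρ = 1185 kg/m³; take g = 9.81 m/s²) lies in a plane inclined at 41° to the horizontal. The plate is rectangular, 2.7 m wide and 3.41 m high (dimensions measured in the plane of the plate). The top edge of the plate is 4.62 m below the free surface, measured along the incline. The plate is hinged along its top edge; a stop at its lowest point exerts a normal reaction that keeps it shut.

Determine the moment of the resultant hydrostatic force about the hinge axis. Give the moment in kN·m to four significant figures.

M ≈ 825.3 kN·m

γ = ρg = 1185 × 9.81 / 1000 = 11.62485 kN/m³.
Let θ = 41° be the plate's angle to the horizontal; measure y along the incline from where the plane meets the free surface. Vertical depth h = y·sinθ with sinθ = 0.656059.
The centroid lies 3.41/2 = 1.705 m below the top edge, so y_c = 4.62 + 1.705 = 6.325 m and h_c = 6.325 × 0.656059 = 4.14957 m.
A = 2.7 × 3.41 = 9.207 m².
Resultant F = γ·h_c·A = 11.62485 × 4.14957 × 9.207 = 444.128 kN.
I_c = b·h³/12 = 2.7 × 3.41³/12 = 8.92166 m⁴.
Centre of pressure: y_p = y_c + I_c/(y_c·A) = 6.325 + 8.92166/(6.325 × 9.207) = 6.325 + 0.153203 = 6.4782 m along the plane.
The resultant acts 1.705 + 0.153203 = 1.8582 m (along the plate) below the hinge at the top edge, so the moment about the hinge is M = F × 1.8582 = 444.128 × 1.8582 = 825.279 kN·m.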